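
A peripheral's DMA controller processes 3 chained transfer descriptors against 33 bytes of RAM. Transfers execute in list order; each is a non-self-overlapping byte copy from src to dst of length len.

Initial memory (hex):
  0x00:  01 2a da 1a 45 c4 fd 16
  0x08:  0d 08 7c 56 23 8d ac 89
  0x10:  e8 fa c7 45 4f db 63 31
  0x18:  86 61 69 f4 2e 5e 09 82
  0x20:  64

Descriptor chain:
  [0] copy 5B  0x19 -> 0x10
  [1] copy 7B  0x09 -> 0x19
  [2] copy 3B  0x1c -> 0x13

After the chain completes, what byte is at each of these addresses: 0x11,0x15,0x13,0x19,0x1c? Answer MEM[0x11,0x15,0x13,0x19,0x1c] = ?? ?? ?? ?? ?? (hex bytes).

MEM[0x11,0x15,0x13,0x19,0x1c] = 69 ac 23 08 23

#0 dst[0x10+5] := {0x61,0x69,0xf4,0x2e,0x5e}
#1 dst[0x19+7] := {0x08,0x7c,0x56,0x23,0x8d,0xac,0x89}
#2 dst[0x13+3] := {0x23,0x8d,0xac}
query mem[0x11]=0x69, mem[0x15]=0xac, mem[0x13]=0x23, mem[0x19]=0x08, mem[0x1c]=0x23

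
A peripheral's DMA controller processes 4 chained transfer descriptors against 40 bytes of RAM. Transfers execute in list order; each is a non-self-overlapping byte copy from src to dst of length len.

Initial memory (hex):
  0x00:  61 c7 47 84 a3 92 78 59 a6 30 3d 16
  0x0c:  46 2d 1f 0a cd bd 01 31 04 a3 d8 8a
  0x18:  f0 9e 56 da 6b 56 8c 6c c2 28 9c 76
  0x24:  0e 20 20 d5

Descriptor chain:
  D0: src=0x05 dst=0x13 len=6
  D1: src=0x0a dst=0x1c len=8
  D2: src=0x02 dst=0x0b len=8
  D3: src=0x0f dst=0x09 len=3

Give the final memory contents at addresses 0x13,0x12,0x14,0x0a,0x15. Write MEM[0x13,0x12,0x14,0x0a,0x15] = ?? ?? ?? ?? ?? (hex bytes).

MEM[0x13,0x12,0x14,0x0a,0x15] = 92 30 78 59 59

  after D0: wrote 6B at 0x13 = 927859a6303d
  after D1: wrote 8B at 0x1c = 3d16462d1f0acdbd
  after D2: wrote 8B at 0x0b = 4784a3927859a630
  after D3: wrote 3B at 0x09 = 7859a6
query mem[0x13]=0x92, mem[0x12]=0x30, mem[0x14]=0x78, mem[0x0a]=0x59, mem[0x15]=0x59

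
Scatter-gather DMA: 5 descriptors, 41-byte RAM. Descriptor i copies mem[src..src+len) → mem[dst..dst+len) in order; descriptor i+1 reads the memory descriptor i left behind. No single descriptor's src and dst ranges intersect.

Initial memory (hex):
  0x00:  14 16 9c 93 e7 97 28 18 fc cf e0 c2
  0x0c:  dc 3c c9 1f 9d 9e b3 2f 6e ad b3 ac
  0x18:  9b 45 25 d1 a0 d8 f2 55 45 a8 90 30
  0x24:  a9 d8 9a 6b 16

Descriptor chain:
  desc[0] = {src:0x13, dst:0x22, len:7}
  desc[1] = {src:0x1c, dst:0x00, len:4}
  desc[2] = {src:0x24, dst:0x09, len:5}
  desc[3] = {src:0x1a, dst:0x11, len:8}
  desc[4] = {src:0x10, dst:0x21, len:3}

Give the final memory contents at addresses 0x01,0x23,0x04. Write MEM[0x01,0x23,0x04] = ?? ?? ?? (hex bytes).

MEM[0x01,0x23,0x04] = d8 d1 e7

[0] 0x13->0x22 len=7 : 2f 6e ad b3 ac 9b 45
[1] 0x1c->0x00 len=4 : a0 d8 f2 55
[2] 0x24->0x09 len=5 : ad b3 ac 9b 45
[3] 0x1a->0x11 len=8 : 25 d1 a0 d8 f2 55 45 a8
[4] 0x10->0x21 len=3 : 9d 25 d1
query mem[0x01]=0xd8, mem[0x23]=0xd1, mem[0x04]=0xe7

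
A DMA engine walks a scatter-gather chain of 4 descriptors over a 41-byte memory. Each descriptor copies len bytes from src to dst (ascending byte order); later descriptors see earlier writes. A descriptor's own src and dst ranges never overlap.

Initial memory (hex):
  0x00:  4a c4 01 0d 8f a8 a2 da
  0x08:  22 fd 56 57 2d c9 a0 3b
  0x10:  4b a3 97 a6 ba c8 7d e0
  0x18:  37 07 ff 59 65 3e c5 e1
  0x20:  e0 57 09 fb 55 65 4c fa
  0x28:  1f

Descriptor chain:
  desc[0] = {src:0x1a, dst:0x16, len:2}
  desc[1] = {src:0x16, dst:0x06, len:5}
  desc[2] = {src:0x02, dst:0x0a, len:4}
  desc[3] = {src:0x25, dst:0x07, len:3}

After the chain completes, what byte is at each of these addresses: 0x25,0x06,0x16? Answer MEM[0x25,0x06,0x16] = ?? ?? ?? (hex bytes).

MEM[0x25,0x06,0x16] = 65 ff ff

#0 dst[0x16+2] := {0xff,0x59}
#1 dst[0x06+5] := {0xff,0x59,0x37,0x07,0xff}
#2 dst[0x0a+4] := {0x01,0x0d,0x8f,0xa8}
#3 dst[0x07+3] := {0x65,0x4c,0xfa}
query mem[0x25]=0x65, mem[0x06]=0xff, mem[0x16]=0xff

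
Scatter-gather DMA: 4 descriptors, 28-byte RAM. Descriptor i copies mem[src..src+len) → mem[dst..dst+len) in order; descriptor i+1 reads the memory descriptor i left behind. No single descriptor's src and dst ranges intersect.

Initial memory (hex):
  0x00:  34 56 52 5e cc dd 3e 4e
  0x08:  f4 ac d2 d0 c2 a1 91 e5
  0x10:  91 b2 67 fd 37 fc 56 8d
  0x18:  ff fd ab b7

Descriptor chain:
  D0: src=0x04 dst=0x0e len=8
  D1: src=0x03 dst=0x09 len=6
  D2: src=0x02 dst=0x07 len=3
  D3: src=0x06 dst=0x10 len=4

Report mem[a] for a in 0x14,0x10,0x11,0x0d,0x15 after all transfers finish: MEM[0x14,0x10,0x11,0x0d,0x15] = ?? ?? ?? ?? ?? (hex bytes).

D0: mem[0x0e..0x15] <- [cc dd 3e 4e f4 ac d2 d0]
D1: mem[0x09..0x0e] <- [5e cc dd 3e 4e f4]
D2: mem[0x07..0x09] <- [52 5e cc]
D3: mem[0x10..0x13] <- [3e 52 5e cc]
query mem[0x14]=0xd2, mem[0x10]=0x3e, mem[0x11]=0x52, mem[0x0d]=0x4e, mem[0x15]=0xd0

MEM[0x14,0x10,0x11,0x0d,0x15] = d2 3e 52 4e d0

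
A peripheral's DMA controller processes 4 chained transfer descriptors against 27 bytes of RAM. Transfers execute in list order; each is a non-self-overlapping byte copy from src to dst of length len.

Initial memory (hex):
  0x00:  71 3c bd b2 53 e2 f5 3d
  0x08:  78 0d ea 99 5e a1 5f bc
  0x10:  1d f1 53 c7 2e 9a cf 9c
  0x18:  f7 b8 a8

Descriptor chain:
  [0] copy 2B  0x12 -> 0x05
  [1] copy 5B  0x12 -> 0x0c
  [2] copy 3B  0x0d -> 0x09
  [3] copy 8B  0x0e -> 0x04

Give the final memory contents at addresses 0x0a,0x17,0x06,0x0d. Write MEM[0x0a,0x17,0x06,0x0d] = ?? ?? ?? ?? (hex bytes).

MEM[0x0a,0x17,0x06,0x0d] = 2e 9c cf c7

  after D0: wrote 2B at 0x05 = 53c7
  after D1: wrote 5B at 0x0c = 53c72e9acf
  after D2: wrote 3B at 0x09 = c72e9a
  after D3: wrote 8B at 0x04 = 2e9acff153c72e9a
query mem[0x0a]=0x2e, mem[0x17]=0x9c, mem[0x06]=0xcf, mem[0x0d]=0xc7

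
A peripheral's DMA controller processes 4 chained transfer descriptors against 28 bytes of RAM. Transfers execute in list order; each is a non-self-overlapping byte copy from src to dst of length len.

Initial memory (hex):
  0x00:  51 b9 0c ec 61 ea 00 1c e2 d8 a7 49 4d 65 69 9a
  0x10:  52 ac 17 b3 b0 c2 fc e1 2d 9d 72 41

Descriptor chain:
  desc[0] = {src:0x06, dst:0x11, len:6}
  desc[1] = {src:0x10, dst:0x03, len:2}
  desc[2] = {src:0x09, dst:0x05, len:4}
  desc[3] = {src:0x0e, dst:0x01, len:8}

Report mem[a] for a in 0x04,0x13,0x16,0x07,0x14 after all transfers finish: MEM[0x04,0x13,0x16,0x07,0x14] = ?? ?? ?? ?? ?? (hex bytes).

[0] 0x06->0x11 len=6 : 00 1c e2 d8 a7 49
[1] 0x10->0x03 len=2 : 52 00
[2] 0x09->0x05 len=4 : d8 a7 49 4d
[3] 0x0e->0x01 len=8 : 69 9a 52 00 1c e2 d8 a7
query mem[0x04]=0x00, mem[0x13]=0xe2, mem[0x16]=0x49, mem[0x07]=0xd8, mem[0x14]=0xd8

MEM[0x04,0x13,0x16,0x07,0x14] = 00 e2 49 d8 d8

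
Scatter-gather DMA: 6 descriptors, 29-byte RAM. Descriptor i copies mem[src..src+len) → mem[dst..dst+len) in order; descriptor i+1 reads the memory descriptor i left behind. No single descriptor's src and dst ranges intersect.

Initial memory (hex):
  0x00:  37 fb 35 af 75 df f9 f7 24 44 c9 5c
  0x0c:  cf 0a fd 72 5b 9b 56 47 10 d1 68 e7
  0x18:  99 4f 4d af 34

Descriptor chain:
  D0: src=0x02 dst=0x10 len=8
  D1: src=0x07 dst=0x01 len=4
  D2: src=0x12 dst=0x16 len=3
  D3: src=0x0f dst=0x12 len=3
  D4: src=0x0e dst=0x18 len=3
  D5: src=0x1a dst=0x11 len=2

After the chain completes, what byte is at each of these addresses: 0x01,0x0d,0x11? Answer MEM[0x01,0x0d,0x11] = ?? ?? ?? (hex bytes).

[0] 0x02->0x10 len=8 : 35 af 75 df f9 f7 24 44
[1] 0x07->0x01 len=4 : f7 24 44 c9
[2] 0x12->0x16 len=3 : 75 df f9
[3] 0x0f->0x12 len=3 : 72 35 af
[4] 0x0e->0x18 len=3 : fd 72 35
[5] 0x1a->0x11 len=2 : 35 af
query mem[0x01]=0xf7, mem[0x0d]=0x0a, mem[0x11]=0x35

MEM[0x01,0x0d,0x11] = f7 0a 35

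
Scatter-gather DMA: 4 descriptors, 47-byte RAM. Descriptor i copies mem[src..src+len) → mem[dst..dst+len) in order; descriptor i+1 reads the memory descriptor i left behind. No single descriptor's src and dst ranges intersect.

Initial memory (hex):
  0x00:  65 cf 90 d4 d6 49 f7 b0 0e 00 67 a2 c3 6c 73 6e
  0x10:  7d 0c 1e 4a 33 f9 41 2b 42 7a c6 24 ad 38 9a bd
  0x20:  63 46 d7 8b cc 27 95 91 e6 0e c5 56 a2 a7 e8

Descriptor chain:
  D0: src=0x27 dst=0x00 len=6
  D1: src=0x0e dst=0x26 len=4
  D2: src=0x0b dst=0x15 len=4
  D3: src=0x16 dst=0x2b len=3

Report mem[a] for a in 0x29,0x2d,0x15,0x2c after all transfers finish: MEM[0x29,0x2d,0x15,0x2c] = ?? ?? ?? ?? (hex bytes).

MEM[0x29,0x2d,0x15,0x2c] = 0c 73 a2 6c

#0 dst[0x00+6] := {0x91,0xe6,0x0e,0xc5,0x56,0xa2}
#1 dst[0x26+4] := {0x73,0x6e,0x7d,0x0c}
#2 dst[0x15+4] := {0xa2,0xc3,0x6c,0x73}
#3 dst[0x2b+3] := {0xc3,0x6c,0x73}
query mem[0x29]=0x0c, mem[0x2d]=0x73, mem[0x15]=0xa2, mem[0x2c]=0x6c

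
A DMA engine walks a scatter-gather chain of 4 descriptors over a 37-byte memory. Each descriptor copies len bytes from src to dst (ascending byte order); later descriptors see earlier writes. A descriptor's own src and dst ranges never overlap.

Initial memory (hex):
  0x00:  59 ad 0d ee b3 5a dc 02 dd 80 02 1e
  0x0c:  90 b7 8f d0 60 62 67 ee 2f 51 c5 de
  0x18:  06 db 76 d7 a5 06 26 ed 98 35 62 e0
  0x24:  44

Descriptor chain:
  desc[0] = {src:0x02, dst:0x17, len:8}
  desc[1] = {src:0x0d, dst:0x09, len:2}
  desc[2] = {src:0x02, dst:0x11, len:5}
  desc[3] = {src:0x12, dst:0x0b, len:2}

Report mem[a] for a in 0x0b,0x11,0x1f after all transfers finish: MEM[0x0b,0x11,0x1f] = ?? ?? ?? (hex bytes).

MEM[0x0b,0x11,0x1f] = ee 0d ed

[0] 0x02->0x17 len=8 : 0d ee b3 5a dc 02 dd 80
[1] 0x0d->0x09 len=2 : b7 8f
[2] 0x02->0x11 len=5 : 0d ee b3 5a dc
[3] 0x12->0x0b len=2 : ee b3
query mem[0x0b]=0xee, mem[0x11]=0x0d, mem[0x1f]=0xed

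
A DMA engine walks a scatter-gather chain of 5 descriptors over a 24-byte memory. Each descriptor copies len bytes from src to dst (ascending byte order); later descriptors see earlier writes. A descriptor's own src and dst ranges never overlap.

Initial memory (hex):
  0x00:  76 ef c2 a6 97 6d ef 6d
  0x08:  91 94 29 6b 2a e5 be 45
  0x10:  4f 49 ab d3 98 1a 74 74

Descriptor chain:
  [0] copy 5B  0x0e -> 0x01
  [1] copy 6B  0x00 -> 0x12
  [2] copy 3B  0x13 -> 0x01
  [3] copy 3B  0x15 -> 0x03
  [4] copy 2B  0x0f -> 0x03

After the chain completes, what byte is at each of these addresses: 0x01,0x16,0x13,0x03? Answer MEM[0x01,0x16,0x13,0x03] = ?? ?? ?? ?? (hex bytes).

#0 dst[0x01+5] := {0xbe,0x45,0x4f,0x49,0xab}
#1 dst[0x12+6] := {0x76,0xbe,0x45,0x4f,0x49,0xab}
#2 dst[0x01+3] := {0xbe,0x45,0x4f}
#3 dst[0x03+3] := {0x4f,0x49,0xab}
#4 dst[0x03+2] := {0x45,0x4f}
query mem[0x01]=0xbe, mem[0x16]=0x49, mem[0x13]=0xbe, mem[0x03]=0x45

MEM[0x01,0x16,0x13,0x03] = be 49 be 45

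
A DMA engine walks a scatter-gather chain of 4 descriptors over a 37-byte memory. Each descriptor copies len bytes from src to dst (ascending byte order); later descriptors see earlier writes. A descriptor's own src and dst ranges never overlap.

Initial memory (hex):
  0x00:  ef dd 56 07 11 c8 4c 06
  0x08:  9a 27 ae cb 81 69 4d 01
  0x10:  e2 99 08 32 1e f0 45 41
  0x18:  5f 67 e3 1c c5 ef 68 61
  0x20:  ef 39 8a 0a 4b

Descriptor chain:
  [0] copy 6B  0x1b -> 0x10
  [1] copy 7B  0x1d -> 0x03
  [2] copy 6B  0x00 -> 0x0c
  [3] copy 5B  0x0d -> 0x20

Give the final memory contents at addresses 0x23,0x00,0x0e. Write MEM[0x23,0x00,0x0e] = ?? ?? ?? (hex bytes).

D0: mem[0x10..0x15] <- [1c c5 ef 68 61 ef]
D1: mem[0x03..0x09] <- [ef 68 61 ef 39 8a 0a]
D2: mem[0x0c..0x11] <- [ef dd 56 ef 68 61]
D3: mem[0x20..0x24] <- [dd 56 ef 68 61]
query mem[0x23]=0x68, mem[0x00]=0xef, mem[0x0e]=0x56

MEM[0x23,0x00,0x0e] = 68 ef 56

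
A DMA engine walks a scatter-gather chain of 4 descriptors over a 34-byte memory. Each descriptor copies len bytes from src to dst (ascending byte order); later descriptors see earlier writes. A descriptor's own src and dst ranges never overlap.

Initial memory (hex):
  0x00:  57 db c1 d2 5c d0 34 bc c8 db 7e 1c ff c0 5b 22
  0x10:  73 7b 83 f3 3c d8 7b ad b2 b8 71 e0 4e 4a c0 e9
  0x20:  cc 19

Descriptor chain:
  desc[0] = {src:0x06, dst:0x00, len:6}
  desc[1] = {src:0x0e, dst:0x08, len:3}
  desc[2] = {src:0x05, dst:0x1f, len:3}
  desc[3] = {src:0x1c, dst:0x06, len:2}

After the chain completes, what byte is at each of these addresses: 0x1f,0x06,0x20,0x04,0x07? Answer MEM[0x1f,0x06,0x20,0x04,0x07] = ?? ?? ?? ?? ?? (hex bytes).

D0: mem[0x00..0x05] <- [34 bc c8 db 7e 1c]
D1: mem[0x08..0x0a] <- [5b 22 73]
D2: mem[0x1f..0x21] <- [1c 34 bc]
D3: mem[0x06..0x07] <- [4e 4a]
query mem[0x1f]=0x1c, mem[0x06]=0x4e, mem[0x20]=0x34, mem[0x04]=0x7e, mem[0x07]=0x4a

MEM[0x1f,0x06,0x20,0x04,0x07] = 1c 4e 34 7e 4a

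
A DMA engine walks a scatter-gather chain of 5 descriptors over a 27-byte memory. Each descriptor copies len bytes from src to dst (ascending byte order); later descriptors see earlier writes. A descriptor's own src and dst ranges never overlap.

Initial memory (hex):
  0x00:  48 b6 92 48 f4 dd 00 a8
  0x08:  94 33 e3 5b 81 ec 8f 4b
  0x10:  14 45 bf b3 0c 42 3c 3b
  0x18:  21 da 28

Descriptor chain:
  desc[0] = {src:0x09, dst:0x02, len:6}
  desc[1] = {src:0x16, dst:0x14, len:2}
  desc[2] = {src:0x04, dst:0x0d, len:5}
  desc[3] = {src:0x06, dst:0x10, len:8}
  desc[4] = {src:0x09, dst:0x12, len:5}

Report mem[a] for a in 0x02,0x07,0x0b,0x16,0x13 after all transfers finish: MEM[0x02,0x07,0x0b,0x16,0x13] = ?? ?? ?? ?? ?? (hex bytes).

  after D0: wrote 6B at 0x02 = 33e35b81ec8f
  after D1: wrote 2B at 0x14 = 3c3b
  after D2: wrote 5B at 0x0d = 5b81ec8f94
  after D3: wrote 8B at 0x10 = ec8f9433e35b815b
  after D4: wrote 5B at 0x12 = 33e35b815b
query mem[0x02]=0x33, mem[0x07]=0x8f, mem[0x0b]=0x5b, mem[0x16]=0x5b, mem[0x13]=0xe3

MEM[0x02,0x07,0x0b,0x16,0x13] = 33 8f 5b 5b e3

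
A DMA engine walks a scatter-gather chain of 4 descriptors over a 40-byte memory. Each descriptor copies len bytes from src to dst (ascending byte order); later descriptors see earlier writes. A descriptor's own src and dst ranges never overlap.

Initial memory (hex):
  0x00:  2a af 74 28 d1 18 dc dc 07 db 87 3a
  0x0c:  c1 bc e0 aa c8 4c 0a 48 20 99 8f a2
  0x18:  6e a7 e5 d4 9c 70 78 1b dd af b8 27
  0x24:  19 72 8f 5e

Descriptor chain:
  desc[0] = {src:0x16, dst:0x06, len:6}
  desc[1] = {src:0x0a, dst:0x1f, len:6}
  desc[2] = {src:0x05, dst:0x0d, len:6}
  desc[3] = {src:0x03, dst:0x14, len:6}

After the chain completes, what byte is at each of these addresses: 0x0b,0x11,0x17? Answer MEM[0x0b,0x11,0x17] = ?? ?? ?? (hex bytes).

  after D0: wrote 6B at 0x06 = 8fa26ea7e5d4
  after D1: wrote 6B at 0x1f = e5d4c1bce0aa
  after D2: wrote 6B at 0x0d = 188fa26ea7e5
  after D3: wrote 6B at 0x14 = 28d1188fa26e
query mem[0x0b]=0xd4, mem[0x11]=0xa7, mem[0x17]=0x8f

MEM[0x0b,0x11,0x17] = d4 a7 8f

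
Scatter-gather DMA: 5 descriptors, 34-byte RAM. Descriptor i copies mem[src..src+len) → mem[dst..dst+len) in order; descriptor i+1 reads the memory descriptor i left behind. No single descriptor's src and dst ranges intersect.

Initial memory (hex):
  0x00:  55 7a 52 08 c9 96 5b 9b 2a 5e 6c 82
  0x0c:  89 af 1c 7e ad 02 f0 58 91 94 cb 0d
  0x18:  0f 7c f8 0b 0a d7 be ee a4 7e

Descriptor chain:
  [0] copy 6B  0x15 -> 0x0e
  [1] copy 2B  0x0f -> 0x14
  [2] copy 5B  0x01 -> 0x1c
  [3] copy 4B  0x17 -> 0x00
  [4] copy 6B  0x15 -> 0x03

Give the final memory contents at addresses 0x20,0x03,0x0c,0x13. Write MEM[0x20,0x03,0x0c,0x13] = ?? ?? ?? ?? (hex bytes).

[0] 0x15->0x0e len=6 : 94 cb 0d 0f 7c f8
[1] 0x0f->0x14 len=2 : cb 0d
[2] 0x01->0x1c len=5 : 7a 52 08 c9 96
[3] 0x17->0x00 len=4 : 0d 0f 7c f8
[4] 0x15->0x03 len=6 : 0d cb 0d 0f 7c f8
query mem[0x20]=0x96, mem[0x03]=0x0d, mem[0x0c]=0x89, mem[0x13]=0xf8

MEM[0x20,0x03,0x0c,0x13] = 96 0d 89 f8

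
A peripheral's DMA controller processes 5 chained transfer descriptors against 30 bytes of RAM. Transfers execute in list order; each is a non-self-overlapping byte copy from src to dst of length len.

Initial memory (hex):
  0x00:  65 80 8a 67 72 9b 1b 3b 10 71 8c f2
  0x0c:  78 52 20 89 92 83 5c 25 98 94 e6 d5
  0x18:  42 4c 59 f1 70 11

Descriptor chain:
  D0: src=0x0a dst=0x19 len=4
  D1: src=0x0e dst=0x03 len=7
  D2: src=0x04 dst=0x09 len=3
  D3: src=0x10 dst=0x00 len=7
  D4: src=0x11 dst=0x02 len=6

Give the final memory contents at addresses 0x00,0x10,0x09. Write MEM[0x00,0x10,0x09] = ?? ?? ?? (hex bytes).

MEM[0x00,0x10,0x09] = 92 92 89

#0 dst[0x19+4] := {0x8c,0xf2,0x78,0x52}
#1 dst[0x03+7] := {0x20,0x89,0x92,0x83,0x5c,0x25,0x98}
#2 dst[0x09+3] := {0x89,0x92,0x83}
#3 dst[0x00+7] := {0x92,0x83,0x5c,0x25,0x98,0x94,0xe6}
#4 dst[0x02+6] := {0x83,0x5c,0x25,0x98,0x94,0xe6}
query mem[0x00]=0x92, mem[0x10]=0x92, mem[0x09]=0x89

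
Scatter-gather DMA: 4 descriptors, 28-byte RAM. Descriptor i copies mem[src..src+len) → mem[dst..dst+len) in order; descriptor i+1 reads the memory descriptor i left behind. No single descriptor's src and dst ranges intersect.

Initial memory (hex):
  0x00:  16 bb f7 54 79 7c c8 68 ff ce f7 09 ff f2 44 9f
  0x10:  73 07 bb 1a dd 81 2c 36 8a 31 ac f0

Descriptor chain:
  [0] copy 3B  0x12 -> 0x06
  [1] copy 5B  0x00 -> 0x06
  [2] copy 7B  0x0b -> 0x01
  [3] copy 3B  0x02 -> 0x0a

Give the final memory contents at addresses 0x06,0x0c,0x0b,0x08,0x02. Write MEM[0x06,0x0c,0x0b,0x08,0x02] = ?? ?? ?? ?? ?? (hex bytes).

MEM[0x06,0x0c,0x0b,0x08,0x02] = 73 44 f2 f7 ff

[0] 0x12->0x06 len=3 : bb 1a dd
[1] 0x00->0x06 len=5 : 16 bb f7 54 79
[2] 0x0b->0x01 len=7 : 09 ff f2 44 9f 73 07
[3] 0x02->0x0a len=3 : ff f2 44
query mem[0x06]=0x73, mem[0x0c]=0x44, mem[0x0b]=0xf2, mem[0x08]=0xf7, mem[0x02]=0xff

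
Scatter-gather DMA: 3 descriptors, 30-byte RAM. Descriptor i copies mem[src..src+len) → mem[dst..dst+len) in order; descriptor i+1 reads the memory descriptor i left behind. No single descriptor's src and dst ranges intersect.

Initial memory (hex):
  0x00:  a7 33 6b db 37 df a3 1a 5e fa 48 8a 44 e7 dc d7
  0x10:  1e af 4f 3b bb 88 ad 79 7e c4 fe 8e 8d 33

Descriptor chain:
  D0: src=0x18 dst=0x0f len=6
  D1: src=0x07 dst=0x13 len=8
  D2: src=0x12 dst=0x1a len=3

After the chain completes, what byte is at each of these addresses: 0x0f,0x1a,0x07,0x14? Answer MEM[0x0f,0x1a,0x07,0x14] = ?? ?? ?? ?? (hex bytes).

MEM[0x0f,0x1a,0x07,0x14] = 7e 8e 1a 5e

D0: mem[0x0f..0x14] <- [7e c4 fe 8e 8d 33]
D1: mem[0x13..0x1a] <- [1a 5e fa 48 8a 44 e7 dc]
D2: mem[0x1a..0x1c] <- [8e 1a 5e]
query mem[0x0f]=0x7e, mem[0x1a]=0x8e, mem[0x07]=0x1a, mem[0x14]=0x5e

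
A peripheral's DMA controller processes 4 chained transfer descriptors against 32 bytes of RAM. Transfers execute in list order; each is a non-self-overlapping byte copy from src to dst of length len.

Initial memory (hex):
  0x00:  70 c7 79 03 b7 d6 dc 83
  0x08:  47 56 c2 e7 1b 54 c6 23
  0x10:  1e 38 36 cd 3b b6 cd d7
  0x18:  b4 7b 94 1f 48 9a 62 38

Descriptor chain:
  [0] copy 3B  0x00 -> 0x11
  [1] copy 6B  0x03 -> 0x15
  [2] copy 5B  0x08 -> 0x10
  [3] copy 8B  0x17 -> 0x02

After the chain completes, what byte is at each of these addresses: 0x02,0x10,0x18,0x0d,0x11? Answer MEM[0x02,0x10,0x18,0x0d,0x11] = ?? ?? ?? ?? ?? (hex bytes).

D0: mem[0x11..0x13] <- [70 c7 79]
D1: mem[0x15..0x1a] <- [03 b7 d6 dc 83 47]
D2: mem[0x10..0x14] <- [47 56 c2 e7 1b]
D3: mem[0x02..0x09] <- [d6 dc 83 47 1f 48 9a 62]
query mem[0x02]=0xd6, mem[0x10]=0x47, mem[0x18]=0xdc, mem[0x0d]=0x54, mem[0x11]=0x56

MEM[0x02,0x10,0x18,0x0d,0x11] = d6 47 dc 54 56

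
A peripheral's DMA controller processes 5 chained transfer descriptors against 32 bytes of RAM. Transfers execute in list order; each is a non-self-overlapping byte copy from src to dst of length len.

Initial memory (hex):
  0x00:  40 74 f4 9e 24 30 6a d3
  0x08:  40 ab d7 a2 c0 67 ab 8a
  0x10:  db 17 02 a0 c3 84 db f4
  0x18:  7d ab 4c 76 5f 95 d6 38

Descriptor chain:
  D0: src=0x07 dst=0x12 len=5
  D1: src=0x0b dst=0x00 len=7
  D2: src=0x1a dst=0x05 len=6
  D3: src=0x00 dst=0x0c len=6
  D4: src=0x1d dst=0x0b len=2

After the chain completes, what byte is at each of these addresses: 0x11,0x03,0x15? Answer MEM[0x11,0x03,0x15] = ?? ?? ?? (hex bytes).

MEM[0x11,0x03,0x15] = 4c ab d7

  after D0: wrote 5B at 0x12 = d340abd7a2
  after D1: wrote 7B at 0x00 = a2c067ab8adb17
  after D2: wrote 6B at 0x05 = 4c765f95d638
  after D3: wrote 6B at 0x0c = a2c067ab8a4c
  after D4: wrote 2B at 0x0b = 95d6
query mem[0x11]=0x4c, mem[0x03]=0xab, mem[0x15]=0xd7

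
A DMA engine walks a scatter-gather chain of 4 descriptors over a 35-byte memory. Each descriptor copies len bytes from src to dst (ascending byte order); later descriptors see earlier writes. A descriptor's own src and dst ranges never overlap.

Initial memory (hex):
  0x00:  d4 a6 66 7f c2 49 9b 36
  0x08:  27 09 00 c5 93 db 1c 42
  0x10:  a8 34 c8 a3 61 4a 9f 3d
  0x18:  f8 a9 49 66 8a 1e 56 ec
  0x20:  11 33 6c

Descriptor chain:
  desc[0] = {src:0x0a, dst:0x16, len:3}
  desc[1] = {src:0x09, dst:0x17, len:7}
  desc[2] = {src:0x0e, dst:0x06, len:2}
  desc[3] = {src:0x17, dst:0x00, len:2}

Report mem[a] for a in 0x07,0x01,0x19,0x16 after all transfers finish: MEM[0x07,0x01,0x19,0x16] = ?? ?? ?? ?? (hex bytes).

MEM[0x07,0x01,0x19,0x16] = 42 00 c5 00

[0] 0x0a->0x16 len=3 : 00 c5 93
[1] 0x09->0x17 len=7 : 09 00 c5 93 db 1c 42
[2] 0x0e->0x06 len=2 : 1c 42
[3] 0x17->0x00 len=2 : 09 00
query mem[0x07]=0x42, mem[0x01]=0x00, mem[0x19]=0xc5, mem[0x16]=0x00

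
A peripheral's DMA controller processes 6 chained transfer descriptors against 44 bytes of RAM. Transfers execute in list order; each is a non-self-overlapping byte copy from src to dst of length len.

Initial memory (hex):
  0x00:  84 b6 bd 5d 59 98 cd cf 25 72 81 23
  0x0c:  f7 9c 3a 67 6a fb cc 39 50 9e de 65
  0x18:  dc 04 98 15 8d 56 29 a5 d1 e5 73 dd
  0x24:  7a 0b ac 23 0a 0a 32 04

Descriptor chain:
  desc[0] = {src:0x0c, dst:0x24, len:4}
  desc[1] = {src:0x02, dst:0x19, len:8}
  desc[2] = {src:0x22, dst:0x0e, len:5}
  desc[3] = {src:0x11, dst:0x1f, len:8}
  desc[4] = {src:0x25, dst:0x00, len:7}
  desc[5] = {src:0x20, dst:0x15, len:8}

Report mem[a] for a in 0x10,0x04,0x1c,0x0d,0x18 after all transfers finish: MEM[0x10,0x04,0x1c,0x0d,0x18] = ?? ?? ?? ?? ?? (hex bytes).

[0] 0x0c->0x24 len=4 : f7 9c 3a 67
[1] 0x02->0x19 len=8 : bd 5d 59 98 cd cf 25 72
[2] 0x22->0x0e len=5 : 73 dd f7 9c 3a
[3] 0x11->0x1f len=8 : 9c 3a 39 50 9e de 65 dc
[4] 0x25->0x00 len=7 : 65 dc 67 0a 0a 32 04
[5] 0x20->0x15 len=8 : 3a 39 50 9e de 65 dc 67
query mem[0x10]=0xf7, mem[0x04]=0x0a, mem[0x1c]=0x67, mem[0x0d]=0x9c, mem[0x18]=0x9e

MEM[0x10,0x04,0x1c,0x0d,0x18] = f7 0a 67 9c 9e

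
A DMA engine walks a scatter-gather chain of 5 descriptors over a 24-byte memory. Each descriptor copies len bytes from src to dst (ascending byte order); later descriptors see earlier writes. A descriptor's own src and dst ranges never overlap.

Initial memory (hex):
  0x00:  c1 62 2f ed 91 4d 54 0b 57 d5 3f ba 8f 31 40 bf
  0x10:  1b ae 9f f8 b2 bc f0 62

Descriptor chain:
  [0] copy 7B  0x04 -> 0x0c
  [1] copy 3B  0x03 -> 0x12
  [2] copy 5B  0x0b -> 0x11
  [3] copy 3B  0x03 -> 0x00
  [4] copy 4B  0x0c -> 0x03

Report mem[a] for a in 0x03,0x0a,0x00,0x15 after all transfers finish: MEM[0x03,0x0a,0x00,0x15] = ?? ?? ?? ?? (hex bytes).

MEM[0x03,0x0a,0x00,0x15] = 91 3f ed 0b

D0: mem[0x0c..0x12] <- [91 4d 54 0b 57 d5 3f]
D1: mem[0x12..0x14] <- [ed 91 4d]
D2: mem[0x11..0x15] <- [ba 91 4d 54 0b]
D3: mem[0x00..0x02] <- [ed 91 4d]
D4: mem[0x03..0x06] <- [91 4d 54 0b]
query mem[0x03]=0x91, mem[0x0a]=0x3f, mem[0x00]=0xed, mem[0x15]=0x0b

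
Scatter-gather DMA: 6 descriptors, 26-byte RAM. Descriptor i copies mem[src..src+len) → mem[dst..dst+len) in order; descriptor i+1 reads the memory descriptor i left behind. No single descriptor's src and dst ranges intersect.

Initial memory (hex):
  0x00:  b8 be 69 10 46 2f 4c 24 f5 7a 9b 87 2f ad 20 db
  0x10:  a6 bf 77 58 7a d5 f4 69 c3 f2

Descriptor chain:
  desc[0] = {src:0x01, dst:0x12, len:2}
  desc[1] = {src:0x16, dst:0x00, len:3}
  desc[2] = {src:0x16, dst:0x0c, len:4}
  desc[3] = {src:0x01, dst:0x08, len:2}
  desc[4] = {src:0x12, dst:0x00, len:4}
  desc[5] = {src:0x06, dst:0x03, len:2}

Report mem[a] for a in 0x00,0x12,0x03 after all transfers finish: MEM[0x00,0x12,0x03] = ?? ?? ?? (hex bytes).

MEM[0x00,0x12,0x03] = be be 4c

[0] 0x01->0x12 len=2 : be 69
[1] 0x16->0x00 len=3 : f4 69 c3
[2] 0x16->0x0c len=4 : f4 69 c3 f2
[3] 0x01->0x08 len=2 : 69 c3
[4] 0x12->0x00 len=4 : be 69 7a d5
[5] 0x06->0x03 len=2 : 4c 24
query mem[0x00]=0xbe, mem[0x12]=0xbe, mem[0x03]=0x4c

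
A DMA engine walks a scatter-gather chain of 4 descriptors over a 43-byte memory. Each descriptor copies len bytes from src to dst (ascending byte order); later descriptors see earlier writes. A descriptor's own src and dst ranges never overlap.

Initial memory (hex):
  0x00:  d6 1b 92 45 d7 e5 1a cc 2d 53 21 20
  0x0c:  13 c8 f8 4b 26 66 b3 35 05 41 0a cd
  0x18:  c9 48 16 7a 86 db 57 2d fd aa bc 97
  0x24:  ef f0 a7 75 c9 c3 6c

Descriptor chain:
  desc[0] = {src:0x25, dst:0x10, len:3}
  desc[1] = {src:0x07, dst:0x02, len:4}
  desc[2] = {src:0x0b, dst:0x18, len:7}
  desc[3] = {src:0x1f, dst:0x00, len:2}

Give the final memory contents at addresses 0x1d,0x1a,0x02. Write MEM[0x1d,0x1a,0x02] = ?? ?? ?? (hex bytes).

D0: mem[0x10..0x12] <- [f0 a7 75]
D1: mem[0x02..0x05] <- [cc 2d 53 21]
D2: mem[0x18..0x1e] <- [20 13 c8 f8 4b f0 a7]
D3: mem[0x00..0x01] <- [2d fd]
query mem[0x1d]=0xf0, mem[0x1a]=0xc8, mem[0x02]=0xcc

MEM[0x1d,0x1a,0x02] = f0 c8 cc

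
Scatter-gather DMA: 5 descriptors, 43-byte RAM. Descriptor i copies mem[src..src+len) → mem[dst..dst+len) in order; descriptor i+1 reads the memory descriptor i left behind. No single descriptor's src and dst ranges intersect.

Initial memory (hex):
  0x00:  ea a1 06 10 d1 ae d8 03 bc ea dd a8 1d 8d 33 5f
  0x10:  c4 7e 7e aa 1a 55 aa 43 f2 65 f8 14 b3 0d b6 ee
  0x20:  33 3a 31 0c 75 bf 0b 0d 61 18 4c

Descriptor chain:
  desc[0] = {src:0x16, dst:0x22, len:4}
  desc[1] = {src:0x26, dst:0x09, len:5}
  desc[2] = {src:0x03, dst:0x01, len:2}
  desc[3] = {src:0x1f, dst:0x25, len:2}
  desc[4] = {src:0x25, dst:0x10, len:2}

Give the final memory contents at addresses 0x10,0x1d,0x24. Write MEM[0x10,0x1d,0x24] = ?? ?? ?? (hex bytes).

MEM[0x10,0x1d,0x24] = ee 0d f2

  after D0: wrote 4B at 0x22 = aa43f265
  after D1: wrote 5B at 0x09 = 0b0d61184c
  after D2: wrote 2B at 0x01 = 10d1
  after D3: wrote 2B at 0x25 = ee33
  after D4: wrote 2B at 0x10 = ee33
query mem[0x10]=0xee, mem[0x1d]=0x0d, mem[0x24]=0xf2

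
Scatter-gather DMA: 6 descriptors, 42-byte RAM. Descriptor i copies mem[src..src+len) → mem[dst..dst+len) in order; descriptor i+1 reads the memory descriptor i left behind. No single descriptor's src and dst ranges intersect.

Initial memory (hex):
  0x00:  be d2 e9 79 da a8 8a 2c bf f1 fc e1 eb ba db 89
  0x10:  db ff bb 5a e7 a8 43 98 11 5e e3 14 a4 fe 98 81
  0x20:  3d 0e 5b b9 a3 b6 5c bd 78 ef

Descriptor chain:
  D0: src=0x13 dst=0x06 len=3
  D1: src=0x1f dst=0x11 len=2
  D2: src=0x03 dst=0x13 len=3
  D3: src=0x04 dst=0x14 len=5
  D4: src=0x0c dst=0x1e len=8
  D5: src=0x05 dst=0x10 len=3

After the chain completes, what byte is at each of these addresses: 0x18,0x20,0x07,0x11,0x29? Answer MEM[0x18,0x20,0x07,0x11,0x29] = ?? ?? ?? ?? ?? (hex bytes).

MEM[0x18,0x20,0x07,0x11,0x29] = a8 db e7 5a ef

[0] 0x13->0x06 len=3 : 5a e7 a8
[1] 0x1f->0x11 len=2 : 81 3d
[2] 0x03->0x13 len=3 : 79 da a8
[3] 0x04->0x14 len=5 : da a8 5a e7 a8
[4] 0x0c->0x1e len=8 : eb ba db 89 db 81 3d 79
[5] 0x05->0x10 len=3 : a8 5a e7
query mem[0x18]=0xa8, mem[0x20]=0xdb, mem[0x07]=0xe7, mem[0x11]=0x5a, mem[0x29]=0xef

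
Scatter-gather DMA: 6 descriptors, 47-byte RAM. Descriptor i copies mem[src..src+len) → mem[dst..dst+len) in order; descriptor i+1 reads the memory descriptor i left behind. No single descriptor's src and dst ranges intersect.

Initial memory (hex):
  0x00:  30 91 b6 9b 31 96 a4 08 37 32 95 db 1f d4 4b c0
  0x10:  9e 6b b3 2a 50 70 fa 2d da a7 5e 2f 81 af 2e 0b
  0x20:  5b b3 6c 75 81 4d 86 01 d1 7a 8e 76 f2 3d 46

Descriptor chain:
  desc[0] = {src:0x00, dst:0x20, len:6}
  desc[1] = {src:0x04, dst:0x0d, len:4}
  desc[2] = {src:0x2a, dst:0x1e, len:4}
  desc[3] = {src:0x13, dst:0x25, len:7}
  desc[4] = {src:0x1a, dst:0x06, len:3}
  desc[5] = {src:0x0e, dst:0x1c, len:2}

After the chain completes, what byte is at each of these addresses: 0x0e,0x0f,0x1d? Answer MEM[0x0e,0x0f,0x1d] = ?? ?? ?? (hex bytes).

D0: mem[0x20..0x25] <- [30 91 b6 9b 31 96]
D1: mem[0x0d..0x10] <- [31 96 a4 08]
D2: mem[0x1e..0x21] <- [8e 76 f2 3d]
D3: mem[0x25..0x2b] <- [2a 50 70 fa 2d da a7]
D4: mem[0x06..0x08] <- [5e 2f 81]
D5: mem[0x1c..0x1d] <- [96 a4]
query mem[0x0e]=0x96, mem[0x0f]=0xa4, mem[0x1d]=0xa4

MEM[0x0e,0x0f,0x1d] = 96 a4 a4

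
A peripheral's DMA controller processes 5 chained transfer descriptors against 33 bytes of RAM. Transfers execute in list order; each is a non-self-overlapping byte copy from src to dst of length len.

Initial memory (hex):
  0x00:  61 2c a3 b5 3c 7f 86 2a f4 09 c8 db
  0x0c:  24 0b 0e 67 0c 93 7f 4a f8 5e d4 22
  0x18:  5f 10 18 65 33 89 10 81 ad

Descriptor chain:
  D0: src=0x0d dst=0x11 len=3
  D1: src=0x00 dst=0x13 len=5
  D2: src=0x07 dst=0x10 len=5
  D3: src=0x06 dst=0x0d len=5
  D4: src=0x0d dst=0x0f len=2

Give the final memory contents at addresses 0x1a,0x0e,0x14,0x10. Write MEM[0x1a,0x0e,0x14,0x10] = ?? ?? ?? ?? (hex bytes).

  after D0: wrote 3B at 0x11 = 0b0e67
  after D1: wrote 5B at 0x13 = 612ca3b53c
  after D2: wrote 5B at 0x10 = 2af409c8db
  after D3: wrote 5B at 0x0d = 862af409c8
  after D4: wrote 2B at 0x0f = 862a
query mem[0x1a]=0x18, mem[0x0e]=0x2a, mem[0x14]=0xdb, mem[0x10]=0x2a

MEM[0x1a,0x0e,0x14,0x10] = 18 2a db 2a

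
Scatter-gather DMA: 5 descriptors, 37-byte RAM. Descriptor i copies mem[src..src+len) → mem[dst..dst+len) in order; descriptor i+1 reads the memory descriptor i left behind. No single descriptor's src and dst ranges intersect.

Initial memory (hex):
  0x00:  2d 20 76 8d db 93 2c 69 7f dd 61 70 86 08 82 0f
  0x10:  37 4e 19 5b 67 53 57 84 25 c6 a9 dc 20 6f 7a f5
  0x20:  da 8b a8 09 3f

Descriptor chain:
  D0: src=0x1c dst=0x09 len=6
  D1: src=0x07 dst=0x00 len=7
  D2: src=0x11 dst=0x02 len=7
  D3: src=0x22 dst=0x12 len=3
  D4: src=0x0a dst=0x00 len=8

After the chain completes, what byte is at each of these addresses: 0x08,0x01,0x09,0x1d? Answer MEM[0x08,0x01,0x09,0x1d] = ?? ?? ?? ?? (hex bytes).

  after D0: wrote 6B at 0x09 = 206f7af5da8b
  after D1: wrote 7B at 0x00 = 697f206f7af5da
  after D2: wrote 7B at 0x02 = 4e195b67535784
  after D3: wrote 3B at 0x12 = a8093f
  after D4: wrote 8B at 0x00 = 6f7af5da8b0f374e
query mem[0x08]=0x84, mem[0x01]=0x7a, mem[0x09]=0x20, mem[0x1d]=0x6f

MEM[0x08,0x01,0x09,0x1d] = 84 7a 20 6f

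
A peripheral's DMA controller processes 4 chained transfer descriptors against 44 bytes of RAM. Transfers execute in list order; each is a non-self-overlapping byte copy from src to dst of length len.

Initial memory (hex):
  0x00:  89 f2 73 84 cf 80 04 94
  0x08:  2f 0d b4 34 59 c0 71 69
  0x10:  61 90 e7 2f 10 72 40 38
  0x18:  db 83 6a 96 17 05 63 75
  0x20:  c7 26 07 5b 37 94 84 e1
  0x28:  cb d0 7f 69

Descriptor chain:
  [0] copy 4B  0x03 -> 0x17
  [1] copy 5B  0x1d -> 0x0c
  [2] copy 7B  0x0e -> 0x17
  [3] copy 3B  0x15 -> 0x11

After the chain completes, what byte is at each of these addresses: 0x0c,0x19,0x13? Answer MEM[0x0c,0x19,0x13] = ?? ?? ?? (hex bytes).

D0: mem[0x17..0x1a] <- [84 cf 80 04]
D1: mem[0x0c..0x10] <- [05 63 75 c7 26]
D2: mem[0x17..0x1d] <- [75 c7 26 90 e7 2f 10]
D3: mem[0x11..0x13] <- [72 40 75]
query mem[0x0c]=0x05, mem[0x19]=0x26, mem[0x13]=0x75

MEM[0x0c,0x19,0x13] = 05 26 75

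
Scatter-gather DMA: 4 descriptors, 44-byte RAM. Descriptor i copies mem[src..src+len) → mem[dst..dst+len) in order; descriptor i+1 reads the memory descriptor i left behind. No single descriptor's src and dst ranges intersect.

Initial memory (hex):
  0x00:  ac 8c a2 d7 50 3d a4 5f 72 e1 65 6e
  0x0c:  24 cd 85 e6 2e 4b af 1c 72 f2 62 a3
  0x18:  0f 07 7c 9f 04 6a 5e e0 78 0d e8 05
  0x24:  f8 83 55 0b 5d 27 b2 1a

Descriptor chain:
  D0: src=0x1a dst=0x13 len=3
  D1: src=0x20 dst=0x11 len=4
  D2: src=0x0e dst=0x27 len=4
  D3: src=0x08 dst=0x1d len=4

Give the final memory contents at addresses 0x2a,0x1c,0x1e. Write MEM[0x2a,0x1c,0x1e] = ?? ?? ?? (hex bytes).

#0 dst[0x13+3] := {0x7c,0x9f,0x04}
#1 dst[0x11+4] := {0x78,0x0d,0xe8,0x05}
#2 dst[0x27+4] := {0x85,0xe6,0x2e,0x78}
#3 dst[0x1d+4] := {0x72,0xe1,0x65,0x6e}
query mem[0x2a]=0x78, mem[0x1c]=0x04, mem[0x1e]=0xe1

MEM[0x2a,0x1c,0x1e] = 78 04 e1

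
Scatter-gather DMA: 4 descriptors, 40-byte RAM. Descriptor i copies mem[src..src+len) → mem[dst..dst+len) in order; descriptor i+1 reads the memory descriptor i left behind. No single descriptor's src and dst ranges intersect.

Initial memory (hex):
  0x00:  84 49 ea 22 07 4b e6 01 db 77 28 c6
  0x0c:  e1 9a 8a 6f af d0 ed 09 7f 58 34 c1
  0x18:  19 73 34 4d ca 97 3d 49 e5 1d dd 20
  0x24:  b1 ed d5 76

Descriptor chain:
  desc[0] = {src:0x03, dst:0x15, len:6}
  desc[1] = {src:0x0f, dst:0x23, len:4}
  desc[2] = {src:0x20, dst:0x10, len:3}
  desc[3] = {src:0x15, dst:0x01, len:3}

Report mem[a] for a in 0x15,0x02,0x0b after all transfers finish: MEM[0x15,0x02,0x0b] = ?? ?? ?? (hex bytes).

MEM[0x15,0x02,0x0b] = 22 07 c6

#0 dst[0x15+6] := {0x22,0x07,0x4b,0xe6,0x01,0xdb}
#1 dst[0x23+4] := {0x6f,0xaf,0xd0,0xed}
#2 dst[0x10+3] := {0xe5,0x1d,0xdd}
#3 dst[0x01+3] := {0x22,0x07,0x4b}
query mem[0x15]=0x22, mem[0x02]=0x07, mem[0x0b]=0xc6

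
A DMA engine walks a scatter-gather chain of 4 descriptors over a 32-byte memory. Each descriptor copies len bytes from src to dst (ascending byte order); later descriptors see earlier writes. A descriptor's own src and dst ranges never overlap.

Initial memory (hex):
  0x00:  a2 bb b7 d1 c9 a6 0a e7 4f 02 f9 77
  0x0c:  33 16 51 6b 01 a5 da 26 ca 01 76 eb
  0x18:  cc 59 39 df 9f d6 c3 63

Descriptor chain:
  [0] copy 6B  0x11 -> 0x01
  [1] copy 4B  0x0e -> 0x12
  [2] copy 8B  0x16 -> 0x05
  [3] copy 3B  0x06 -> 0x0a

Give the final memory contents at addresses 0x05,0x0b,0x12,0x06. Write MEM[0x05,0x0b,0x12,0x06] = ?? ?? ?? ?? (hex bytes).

[0] 0x11->0x01 len=6 : a5 da 26 ca 01 76
[1] 0x0e->0x12 len=4 : 51 6b 01 a5
[2] 0x16->0x05 len=8 : 76 eb cc 59 39 df 9f d6
[3] 0x06->0x0a len=3 : eb cc 59
query mem[0x05]=0x76, mem[0x0b]=0xcc, mem[0x12]=0x51, mem[0x06]=0xeb

MEM[0x05,0x0b,0x12,0x06] = 76 cc 51 eb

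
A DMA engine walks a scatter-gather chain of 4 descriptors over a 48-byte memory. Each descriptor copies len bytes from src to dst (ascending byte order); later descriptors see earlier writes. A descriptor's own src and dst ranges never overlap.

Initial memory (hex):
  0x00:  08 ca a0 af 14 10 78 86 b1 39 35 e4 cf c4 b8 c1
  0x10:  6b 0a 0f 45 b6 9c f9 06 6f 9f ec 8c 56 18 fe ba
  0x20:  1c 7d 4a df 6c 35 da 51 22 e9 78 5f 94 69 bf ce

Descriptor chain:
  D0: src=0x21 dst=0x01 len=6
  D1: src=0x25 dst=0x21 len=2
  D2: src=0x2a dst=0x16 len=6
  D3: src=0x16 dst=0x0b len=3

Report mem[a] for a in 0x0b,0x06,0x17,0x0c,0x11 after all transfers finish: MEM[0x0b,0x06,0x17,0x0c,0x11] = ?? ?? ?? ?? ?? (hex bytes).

#0 dst[0x01+6] := {0x7d,0x4a,0xdf,0x6c,0x35,0xda}
#1 dst[0x21+2] := {0x35,0xda}
#2 dst[0x16+6] := {0x78,0x5f,0x94,0x69,0xbf,0xce}
#3 dst[0x0b+3] := {0x78,0x5f,0x94}
query mem[0x0b]=0x78, mem[0x06]=0xda, mem[0x17]=0x5f, mem[0x0c]=0x5f, mem[0x11]=0x0a

MEM[0x0b,0x06,0x17,0x0c,0x11] = 78 da 5f 5f 0a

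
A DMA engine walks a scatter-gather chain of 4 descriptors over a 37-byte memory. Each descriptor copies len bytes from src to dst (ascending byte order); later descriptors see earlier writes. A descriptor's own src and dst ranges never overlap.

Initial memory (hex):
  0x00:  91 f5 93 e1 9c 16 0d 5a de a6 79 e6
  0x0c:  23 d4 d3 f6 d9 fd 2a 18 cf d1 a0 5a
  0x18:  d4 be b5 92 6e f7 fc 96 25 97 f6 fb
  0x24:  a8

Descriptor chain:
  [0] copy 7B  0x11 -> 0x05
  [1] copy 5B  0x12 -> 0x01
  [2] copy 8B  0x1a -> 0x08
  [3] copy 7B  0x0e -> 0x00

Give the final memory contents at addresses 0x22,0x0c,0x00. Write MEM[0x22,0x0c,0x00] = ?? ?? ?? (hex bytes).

[0] 0x11->0x05 len=7 : fd 2a 18 cf d1 a0 5a
[1] 0x12->0x01 len=5 : 2a 18 cf d1 a0
[2] 0x1a->0x08 len=8 : b5 92 6e f7 fc 96 25 97
[3] 0x0e->0x00 len=7 : 25 97 d9 fd 2a 18 cf
query mem[0x22]=0xf6, mem[0x0c]=0xfc, mem[0x00]=0x25

MEM[0x22,0x0c,0x00] = f6 fc 25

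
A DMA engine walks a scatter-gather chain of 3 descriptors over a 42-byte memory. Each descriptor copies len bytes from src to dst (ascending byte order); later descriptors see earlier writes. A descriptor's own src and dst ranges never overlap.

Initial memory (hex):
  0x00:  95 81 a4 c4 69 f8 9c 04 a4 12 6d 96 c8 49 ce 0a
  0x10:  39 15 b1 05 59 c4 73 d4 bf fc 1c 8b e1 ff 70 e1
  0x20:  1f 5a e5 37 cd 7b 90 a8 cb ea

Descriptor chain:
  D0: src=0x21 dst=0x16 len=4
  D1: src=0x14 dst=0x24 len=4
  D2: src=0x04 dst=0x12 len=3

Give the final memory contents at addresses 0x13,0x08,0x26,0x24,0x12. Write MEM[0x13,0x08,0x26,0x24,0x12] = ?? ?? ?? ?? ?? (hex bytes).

[0] 0x21->0x16 len=4 : 5a e5 37 cd
[1] 0x14->0x24 len=4 : 59 c4 5a e5
[2] 0x04->0x12 len=3 : 69 f8 9c
query mem[0x13]=0xf8, mem[0x08]=0xa4, mem[0x26]=0x5a, mem[0x24]=0x59, mem[0x12]=0x69

MEM[0x13,0x08,0x26,0x24,0x12] = f8 a4 5a 59 69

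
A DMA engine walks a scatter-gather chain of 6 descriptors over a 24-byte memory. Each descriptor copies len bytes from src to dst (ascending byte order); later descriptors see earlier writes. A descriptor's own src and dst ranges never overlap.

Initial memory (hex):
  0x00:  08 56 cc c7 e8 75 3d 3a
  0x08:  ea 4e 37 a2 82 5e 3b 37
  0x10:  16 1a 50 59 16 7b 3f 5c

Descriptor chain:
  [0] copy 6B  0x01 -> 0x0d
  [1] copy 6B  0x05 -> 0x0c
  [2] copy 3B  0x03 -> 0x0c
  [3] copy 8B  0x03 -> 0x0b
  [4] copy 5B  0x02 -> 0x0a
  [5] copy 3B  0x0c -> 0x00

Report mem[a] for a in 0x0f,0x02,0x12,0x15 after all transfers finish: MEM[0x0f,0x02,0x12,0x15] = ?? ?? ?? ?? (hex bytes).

MEM[0x0f,0x02,0x12,0x15] = 3a 3d 37 7b

[0] 0x01->0x0d len=6 : 56 cc c7 e8 75 3d
[1] 0x05->0x0c len=6 : 75 3d 3a ea 4e 37
[2] 0x03->0x0c len=3 : c7 e8 75
[3] 0x03->0x0b len=8 : c7 e8 75 3d 3a ea 4e 37
[4] 0x02->0x0a len=5 : cc c7 e8 75 3d
[5] 0x0c->0x00 len=3 : e8 75 3d
query mem[0x0f]=0x3a, mem[0x02]=0x3d, mem[0x12]=0x37, mem[0x15]=0x7b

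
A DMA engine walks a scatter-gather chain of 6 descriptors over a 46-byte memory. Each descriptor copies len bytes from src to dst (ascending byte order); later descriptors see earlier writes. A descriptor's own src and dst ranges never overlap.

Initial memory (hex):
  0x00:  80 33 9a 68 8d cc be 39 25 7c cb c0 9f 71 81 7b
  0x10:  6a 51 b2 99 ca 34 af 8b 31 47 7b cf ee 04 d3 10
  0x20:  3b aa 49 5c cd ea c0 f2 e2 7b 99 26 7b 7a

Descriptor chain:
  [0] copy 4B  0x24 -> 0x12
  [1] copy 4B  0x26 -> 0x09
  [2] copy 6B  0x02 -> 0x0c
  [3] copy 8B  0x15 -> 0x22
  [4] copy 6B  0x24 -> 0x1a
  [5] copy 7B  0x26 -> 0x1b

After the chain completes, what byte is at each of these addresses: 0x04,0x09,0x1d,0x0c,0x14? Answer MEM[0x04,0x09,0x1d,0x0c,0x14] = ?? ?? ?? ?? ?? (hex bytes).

[0] 0x24->0x12 len=4 : cd ea c0 f2
[1] 0x26->0x09 len=4 : c0 f2 e2 7b
[2] 0x02->0x0c len=6 : 9a 68 8d cc be 39
[3] 0x15->0x22 len=8 : f2 af 8b 31 47 7b cf ee
[4] 0x24->0x1a len=6 : 8b 31 47 7b cf ee
[5] 0x26->0x1b len=7 : 47 7b cf ee 99 26 7b
query mem[0x04]=0x8d, mem[0x09]=0xc0, mem[0x1d]=0xcf, mem[0x0c]=0x9a, mem[0x14]=0xc0

MEM[0x04,0x09,0x1d,0x0c,0x14] = 8d c0 cf 9a c0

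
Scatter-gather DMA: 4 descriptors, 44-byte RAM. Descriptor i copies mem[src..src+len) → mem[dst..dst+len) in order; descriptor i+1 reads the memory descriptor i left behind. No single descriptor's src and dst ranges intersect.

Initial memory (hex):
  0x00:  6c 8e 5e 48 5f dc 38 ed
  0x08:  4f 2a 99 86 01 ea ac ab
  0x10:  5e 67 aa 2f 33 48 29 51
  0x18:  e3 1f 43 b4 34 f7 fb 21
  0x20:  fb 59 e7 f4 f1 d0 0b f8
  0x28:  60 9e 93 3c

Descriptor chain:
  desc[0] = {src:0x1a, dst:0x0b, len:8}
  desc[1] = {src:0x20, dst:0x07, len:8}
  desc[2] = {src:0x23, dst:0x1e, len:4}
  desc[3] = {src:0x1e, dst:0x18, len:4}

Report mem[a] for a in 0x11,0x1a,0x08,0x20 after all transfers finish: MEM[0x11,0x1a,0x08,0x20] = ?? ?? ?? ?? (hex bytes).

[0] 0x1a->0x0b len=8 : 43 b4 34 f7 fb 21 fb 59
[1] 0x20->0x07 len=8 : fb 59 e7 f4 f1 d0 0b f8
[2] 0x23->0x1e len=4 : f4 f1 d0 0b
[3] 0x1e->0x18 len=4 : f4 f1 d0 0b
query mem[0x11]=0xfb, mem[0x1a]=0xd0, mem[0x08]=0x59, mem[0x20]=0xd0

MEM[0x11,0x1a,0x08,0x20] = fb d0 59 d0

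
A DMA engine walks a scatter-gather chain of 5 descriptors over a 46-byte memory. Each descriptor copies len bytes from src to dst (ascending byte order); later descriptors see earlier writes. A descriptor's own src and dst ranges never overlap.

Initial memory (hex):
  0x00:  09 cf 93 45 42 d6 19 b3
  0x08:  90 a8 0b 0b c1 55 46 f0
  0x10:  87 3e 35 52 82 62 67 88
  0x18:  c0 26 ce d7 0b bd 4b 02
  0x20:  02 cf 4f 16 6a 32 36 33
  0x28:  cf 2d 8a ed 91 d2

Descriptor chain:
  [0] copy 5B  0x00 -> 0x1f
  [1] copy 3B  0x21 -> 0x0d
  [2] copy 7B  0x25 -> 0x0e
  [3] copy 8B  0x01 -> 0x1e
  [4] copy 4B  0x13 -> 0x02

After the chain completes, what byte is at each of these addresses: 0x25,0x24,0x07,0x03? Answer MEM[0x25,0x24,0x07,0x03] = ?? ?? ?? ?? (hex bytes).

MEM[0x25,0x24,0x07,0x03] = 90 b3 b3 ed

#0 dst[0x1f+5] := {0x09,0xcf,0x93,0x45,0x42}
#1 dst[0x0d+3] := {0x93,0x45,0x42}
#2 dst[0x0e+7] := {0x32,0x36,0x33,0xcf,0x2d,0x8a,0xed}
#3 dst[0x1e+8] := {0xcf,0x93,0x45,0x42,0xd6,0x19,0xb3,0x90}
#4 dst[0x02+4] := {0x8a,0xed,0x62,0x67}
query mem[0x25]=0x90, mem[0x24]=0xb3, mem[0x07]=0xb3, mem[0x03]=0xed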